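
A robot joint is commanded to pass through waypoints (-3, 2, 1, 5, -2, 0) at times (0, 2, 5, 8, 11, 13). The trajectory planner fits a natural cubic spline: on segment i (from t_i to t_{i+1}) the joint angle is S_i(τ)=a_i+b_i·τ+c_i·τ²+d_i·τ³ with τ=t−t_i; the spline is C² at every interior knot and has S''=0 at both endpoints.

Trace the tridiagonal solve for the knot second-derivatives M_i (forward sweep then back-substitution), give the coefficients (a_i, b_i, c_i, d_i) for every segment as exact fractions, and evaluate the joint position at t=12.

Δ: Δ0=5/2, Δ1=-1/3, Δ2=4/3, Δ3=-7/3, Δ4=1
row 1: diag=10, rhs=-17; c'=3/10, d'=-17/10
row 2: denom=12−3·3/10=111/10; d'=(10−3·-17/10)/(111/10)=151/111
row 3: denom=12−3·10/37=414/37; d'=(-22−3·151/111)/(414/37)=-965/414
row 4: denom=10−3·37/138=423/46; d'=(20−3·-965/414)/(423/46)=3725/1269
back: M4=3725/1269
back: M3=-965/414−37/138·3725/1269=-11870/3807
back: M2=151/111−10/37·-11870/3807=8387/3807
back: M1=-17/10−3/10·8387/3807=-2996/1269
M: M0=0, M1=-2996/1269, M2=8387/3807, M3=-11870/3807, M4=3725/1269, M5=0
seg 0: a=-3, c=M0/2=0, d=(M1−M0)/(6·2)=-749/3807, b=Δ0−h0·(2M0+M1)/6=25027/7614
seg 1: a=2, c=M1/2=-1498/1269, d=(M2−M1)/(6·3)=17375/68526, b=Δ1−h1·(2M1+M2)/6=7051/7614
seg 2: a=1, c=M2/2=8387/7614, d=(M3−M2)/(6·3)=-431/1458, b=Δ2−h2·(2M2+M3)/6=2624/3807
seg 3: a=5, c=M3/2=-5935/3807, d=(M4−M3)/(6·3)=23045/68526, b=Δ3−h3·(2M3+M4)/6=-5201/7614
seg 4: a=-2, c=M4/2=3725/2538, d=(M5−M4)/(6·2)=-3725/15228, b=Δ4−h4·(2M4+M5)/6=-3643/3807
t_q=12 → seg 4, τ=1; S=-2+-3643/3807·τ+3725/2538·τ²+-3725/15228·τ³=-8801/5076

  seg 0: a=-3 b=25027/7614 c=0 d=-749/3807
  seg 1: a=2 b=7051/7614 c=-1498/1269 d=17375/68526
  seg 2: a=1 b=2624/3807 c=8387/7614 d=-431/1458
  seg 3: a=5 b=-5201/7614 c=-5935/3807 d=23045/68526
  seg 4: a=-2 b=-3643/3807 c=3725/2538 d=-3725/15228
S(12) = -8801/5076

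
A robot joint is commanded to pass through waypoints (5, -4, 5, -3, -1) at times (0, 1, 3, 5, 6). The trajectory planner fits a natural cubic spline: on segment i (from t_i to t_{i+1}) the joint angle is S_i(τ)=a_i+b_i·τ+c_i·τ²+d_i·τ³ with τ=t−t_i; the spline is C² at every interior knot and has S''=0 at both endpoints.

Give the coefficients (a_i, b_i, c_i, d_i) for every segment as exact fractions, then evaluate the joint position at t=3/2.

  seg 0: a=5 b=-12 c=0 d=3
  seg 1: a=-4 b=-3 c=9 d=-21/8
  seg 2: a=5 b=3/2 c=-27/4 d=2
  seg 3: a=-3 b=-3/2 c=21/4 d=-7/4
S(3/2) = -229/64

Δ: Δ0=-9, Δ1=9/2, Δ2=-4, Δ3=2
row 1: diag=6, rhs=81; c'=1/3, d'=27/2
row 2: denom=8−2·1/3=22/3; d'=(-51−2·27/2)/(22/3)=-117/11
row 3: denom=6−2·3/11=60/11; d'=(36−2·-117/11)/(60/11)=21/2
back: M3=21/2
back: M2=-117/11−3/11·21/2=-27/2
back: M1=27/2−1/3·-27/2=18
M: M0=0, M1=18, M2=-27/2, M3=21/2, M4=0
seg 0: a=5, c=M0/2=0, d=(M1−M0)/(6·1)=3, b=Δ0−h0·(2M0+M1)/6=-12
seg 1: a=-4, c=M1/2=9, d=(M2−M1)/(6·2)=-21/8, b=Δ1−h1·(2M1+M2)/6=-3
seg 2: a=5, c=M2/2=-27/4, d=(M3−M2)/(6·2)=2, b=Δ2−h2·(2M2+M3)/6=3/2
seg 3: a=-3, c=M3/2=21/4, d=(M4−M3)/(6·1)=-7/4, b=Δ3−h3·(2M3+M4)/6=-3/2
t_q=3/2 → seg 1, τ=1/2; S=-4+-3·τ+9·τ²+-21/8·τ³=-229/64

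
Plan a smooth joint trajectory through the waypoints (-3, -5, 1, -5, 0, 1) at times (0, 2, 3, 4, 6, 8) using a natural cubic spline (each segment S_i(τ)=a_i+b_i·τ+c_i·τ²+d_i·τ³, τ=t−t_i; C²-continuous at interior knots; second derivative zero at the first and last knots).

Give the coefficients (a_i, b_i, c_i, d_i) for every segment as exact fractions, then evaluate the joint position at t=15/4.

  seg 0: a=-3 b=-1129/241 c=0 d=222/241
  seg 1: a=-5 b=1535/241 c=1332/241 d=-1421/241
  seg 2: a=1 b=-64/241 c=-2931/241 d=1549/241
  seg 3: a=-5 b=-1279/241 c=1716/241 d=-3101/1928
  seg 4: a=0 b=1867/482 c=-2439/964 d=813/1928
S(15/4) = -51341/15424

Δ: Δ0=-1, Δ1=6, Δ2=-6, Δ3=5/2, Δ4=1/2
row 1: diag=6, rhs=42; c'=1/6, d'=7
row 2: denom=4−1·1/6=23/6; d'=(-72−1·7)/(23/6)=-474/23
row 3: denom=6−1·6/23=132/23; d'=(51−1·-474/23)/(132/23)=549/44
row 4: denom=8−2·23/66=241/33; d'=(-12−2·549/44)/(241/33)=-2439/482
back: M4=-2439/482
back: M3=549/44−23/66·-2439/482=3432/241
back: M2=-474/23−6/23·3432/241=-5862/241
back: M1=7−1/6·-5862/241=2664/241
M: M0=0, M1=2664/241, M2=-5862/241, M3=3432/241, M4=-2439/482, M5=0
seg 0: a=-3, c=M0/2=0, d=(M1−M0)/(6·2)=222/241, b=Δ0−h0·(2M0+M1)/6=-1129/241
seg 1: a=-5, c=M1/2=1332/241, d=(M2−M1)/(6·1)=-1421/241, b=Δ1−h1·(2M1+M2)/6=1535/241
seg 2: a=1, c=M2/2=-2931/241, d=(M3−M2)/(6·1)=1549/241, b=Δ2−h2·(2M2+M3)/6=-64/241
seg 3: a=-5, c=M3/2=1716/241, d=(M4−M3)/(6·2)=-3101/1928, b=Δ3−h3·(2M3+M4)/6=-1279/241
seg 4: a=0, c=M4/2=-2439/964, d=(M5−M4)/(6·2)=813/1928, b=Δ4−h4·(2M4+M5)/6=1867/482
t_q=15/4 → seg 2, τ=3/4; S=1+-64/241·τ+-2931/241·τ²+1549/241·τ³=-51341/15424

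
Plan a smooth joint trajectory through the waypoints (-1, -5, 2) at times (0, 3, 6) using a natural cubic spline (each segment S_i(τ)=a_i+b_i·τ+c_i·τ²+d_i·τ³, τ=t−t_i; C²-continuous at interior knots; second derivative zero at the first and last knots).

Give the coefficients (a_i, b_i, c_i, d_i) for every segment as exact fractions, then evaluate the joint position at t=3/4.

  seg 0: a=-1 b=-9/4 c=0 d=11/108
  seg 1: a=-5 b=1/2 c=11/12 d=-11/108
S(3/4) = -677/256

Δ: Δ0=-4/3, Δ1=7/3
row 1: diag=12, rhs=22; c'=1/4, d'=11/6
back: M1=11/6
M: M0=0, M1=11/6, M2=0
seg 0: a=-1, c=M0/2=0, d=(M1−M0)/(6·3)=11/108, b=Δ0−h0·(2M0+M1)/6=-9/4
seg 1: a=-5, c=M1/2=11/12, d=(M2−M1)/(6·3)=-11/108, b=Δ1−h1·(2M1+M2)/6=1/2
t_q=3/4 → seg 0, τ=3/4; S=-1+-9/4·τ+0·τ²+11/108·τ³=-677/256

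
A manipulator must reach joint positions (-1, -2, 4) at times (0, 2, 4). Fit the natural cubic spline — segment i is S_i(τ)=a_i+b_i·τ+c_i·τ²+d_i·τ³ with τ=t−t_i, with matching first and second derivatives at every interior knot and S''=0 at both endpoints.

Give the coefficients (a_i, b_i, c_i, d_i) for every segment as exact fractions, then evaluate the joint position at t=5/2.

Δ: Δ0=-1/2, Δ1=3
row 1: diag=8, rhs=21; c'=1/4, d'=21/8
back: M1=21/8
M: M0=0, M1=21/8, M2=0
seg 0: a=-1, c=M0/2=0, d=(M1−M0)/(6·2)=7/32, b=Δ0−h0·(2M0+M1)/6=-11/8
seg 1: a=-2, c=M1/2=21/16, d=(M2−M1)/(6·2)=-7/32, b=Δ1−h1·(2M1+M2)/6=5/4
t_q=5/2 → seg 1, τ=1/2; S=-2+5/4·τ+21/16·τ²+-7/32·τ³=-275/256

  seg 0: a=-1 b=-11/8 c=0 d=7/32
  seg 1: a=-2 b=5/4 c=21/16 d=-7/32
S(5/2) = -275/256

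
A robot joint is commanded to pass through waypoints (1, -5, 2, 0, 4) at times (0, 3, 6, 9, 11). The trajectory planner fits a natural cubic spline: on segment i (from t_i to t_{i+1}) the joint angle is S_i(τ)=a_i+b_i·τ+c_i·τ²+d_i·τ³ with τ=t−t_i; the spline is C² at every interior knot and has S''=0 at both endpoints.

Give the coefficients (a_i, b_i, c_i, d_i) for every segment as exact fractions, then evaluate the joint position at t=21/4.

  seg 0: a=1 b=-1423/414 c=0 d=595/3726
  seg 1: a=-5 b=181/207 c=595/414 d=-1181/3726
  seg 2: a=2 b=389/414 c=-293/207 d=1093/3726
  seg 3: a=0 b=76/207 c=169/138 d=-169/828
S(21/4) = 81/128

Δ: Δ0=-2, Δ1=7/3, Δ2=-2/3, Δ3=2
row 1: diag=12, rhs=26; c'=1/4, d'=13/6
row 2: denom=12−3·1/4=45/4; d'=(-18−3·13/6)/(45/4)=-98/45
row 3: denom=10−3·4/15=46/5; d'=(16−3·-98/45)/(46/5)=169/69
back: M3=169/69
back: M2=-98/45−4/15·169/69=-586/207
back: M1=13/6−1/4·-586/207=595/207
M: M0=0, M1=595/207, M2=-586/207, M3=169/69, M4=0
seg 0: a=1, c=M0/2=0, d=(M1−M0)/(6·3)=595/3726, b=Δ0−h0·(2M0+M1)/6=-1423/414
seg 1: a=-5, c=M1/2=595/414, d=(M2−M1)/(6·3)=-1181/3726, b=Δ1−h1·(2M1+M2)/6=181/207
seg 2: a=2, c=M2/2=-293/207, d=(M3−M2)/(6·3)=1093/3726, b=Δ2−h2·(2M2+M3)/6=389/414
seg 3: a=0, c=M3/2=169/138, d=(M4−M3)/(6·2)=-169/828, b=Δ3−h3·(2M3+M4)/6=76/207
t_q=21/4 → seg 1, τ=9/4; S=-5+181/207·τ+595/414·τ²+-1181/3726·τ³=81/128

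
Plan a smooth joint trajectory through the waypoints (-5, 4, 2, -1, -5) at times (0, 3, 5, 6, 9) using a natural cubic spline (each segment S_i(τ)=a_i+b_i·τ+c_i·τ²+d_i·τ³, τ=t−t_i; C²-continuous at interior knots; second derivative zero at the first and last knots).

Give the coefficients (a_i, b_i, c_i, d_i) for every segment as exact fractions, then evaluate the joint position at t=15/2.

  seg 0: a=-5 b=886/219 c=0 d=-229/1971
  seg 1: a=4 b=199/219 c=-229/219 d=10/219
  seg 2: a=2 b=-199/73 c=-169/219 d=109/219
  seg 3: a=-1 b=-608/219 c=158/219 d=-158/1971
S(15/2) = -1113/292

Δ: Δ0=3, Δ1=-1, Δ2=-3, Δ3=-4/3
row 1: diag=10, rhs=-24; c'=1/5, d'=-12/5
row 2: denom=6−2·1/5=28/5; d'=(-12−2·-12/5)/(28/5)=-9/7
row 3: denom=8−1·5/28=219/28; d'=(10−1·-9/7)/(219/28)=316/219
back: M3=316/219
back: M2=-9/7−5/28·316/219=-338/219
back: M1=-12/5−1/5·-338/219=-458/219
M: M0=0, M1=-458/219, M2=-338/219, M3=316/219, M4=0
seg 0: a=-5, c=M0/2=0, d=(M1−M0)/(6·3)=-229/1971, b=Δ0−h0·(2M0+M1)/6=886/219
seg 1: a=4, c=M1/2=-229/219, d=(M2−M1)/(6·2)=10/219, b=Δ1−h1·(2M1+M2)/6=199/219
seg 2: a=2, c=M2/2=-169/219, d=(M3−M2)/(6·1)=109/219, b=Δ2−h2·(2M2+M3)/6=-199/73
seg 3: a=-1, c=M3/2=158/219, d=(M4−M3)/(6·3)=-158/1971, b=Δ3−h3·(2M3+M4)/6=-608/219
t_q=15/2 → seg 3, τ=3/2; S=-1+-608/219·τ+158/219·τ²+-158/1971·τ³=-1113/292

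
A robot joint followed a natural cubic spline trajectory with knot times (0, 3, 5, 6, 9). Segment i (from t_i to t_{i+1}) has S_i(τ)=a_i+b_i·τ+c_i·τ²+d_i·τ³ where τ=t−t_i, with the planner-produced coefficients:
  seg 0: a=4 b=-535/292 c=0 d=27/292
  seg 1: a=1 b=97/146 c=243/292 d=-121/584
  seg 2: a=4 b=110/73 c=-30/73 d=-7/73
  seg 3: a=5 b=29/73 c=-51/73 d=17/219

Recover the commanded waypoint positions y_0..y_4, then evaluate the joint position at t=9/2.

y_0 = S_0(0) = a_0 = 4
y_1 = S_1(0) = a_1 = 1
y_2 = S_2(0) = a_2 = 4
y_3 = S_3(0) = a_3 = 5
y_4 = S_3(3) = 2
t_q=9/2 is in segment 1 (τ=3/2); S_1(τ)=14809/4672

y_0=4 y_1=1 y_2=4 y_3=5 y_4=2
S(9/2) = 14809/4672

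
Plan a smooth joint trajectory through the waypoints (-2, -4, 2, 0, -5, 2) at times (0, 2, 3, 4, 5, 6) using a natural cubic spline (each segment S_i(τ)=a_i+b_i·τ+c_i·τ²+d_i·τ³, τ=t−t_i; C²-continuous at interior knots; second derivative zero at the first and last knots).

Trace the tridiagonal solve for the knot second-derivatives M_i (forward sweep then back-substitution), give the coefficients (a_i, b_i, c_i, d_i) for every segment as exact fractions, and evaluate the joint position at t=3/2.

Δ: Δ0=-1, Δ1=6, Δ2=-2, Δ3=-5, Δ4=7
row 1: diag=6, rhs=42; c'=1/6, d'=7
row 2: denom=4−1·1/6=23/6; d'=(-48−1·7)/(23/6)=-330/23
row 3: denom=4−1·6/23=86/23; d'=(-18−1·-330/23)/(86/23)=-42/43
row 4: denom=4−1·23/86=321/86; d'=(72−1·-42/43)/(321/86)=2092/107
back: M4=2092/107
back: M3=-42/43−23/86·2092/107=-664/107
back: M2=-330/23−6/23·-664/107=-1362/107
back: M1=7−1/6·-1362/107=976/107
M: M0=0, M1=976/107, M2=-1362/107, M3=-664/107, M4=2092/107, M5=0
seg 0: a=-2, c=M0/2=0, d=(M1−M0)/(6·2)=244/321, b=Δ0−h0·(2M0+M1)/6=-1297/321
seg 1: a=-4, c=M1/2=488/107, d=(M2−M1)/(6·1)=-1169/321, b=Δ1−h1·(2M1+M2)/6=1631/321
seg 2: a=2, c=M2/2=-681/107, d=(M3−M2)/(6·1)=349/321, b=Δ2−h2·(2M2+M3)/6=1052/321
seg 3: a=0, c=M3/2=-332/107, d=(M4−M3)/(6·1)=1378/321, b=Δ3−h3·(2M3+M4)/6=-1987/321
seg 4: a=-5, c=M4/2=1046/107, d=(M5−M4)/(6·1)=-1046/321, b=Δ4−h4·(2M4+M5)/6=155/321
t_q=3/2 → seg 0, τ=3/2; S=-2+-1297/321·τ+0·τ²+244/321·τ³=-588/107

  seg 0: a=-2 b=-1297/321 c=0 d=244/321
  seg 1: a=-4 b=1631/321 c=488/107 d=-1169/321
  seg 2: a=2 b=1052/321 c=-681/107 d=349/321
  seg 3: a=0 b=-1987/321 c=-332/107 d=1378/321
  seg 4: a=-5 b=155/321 c=1046/107 d=-1046/321
S(3/2) = -588/107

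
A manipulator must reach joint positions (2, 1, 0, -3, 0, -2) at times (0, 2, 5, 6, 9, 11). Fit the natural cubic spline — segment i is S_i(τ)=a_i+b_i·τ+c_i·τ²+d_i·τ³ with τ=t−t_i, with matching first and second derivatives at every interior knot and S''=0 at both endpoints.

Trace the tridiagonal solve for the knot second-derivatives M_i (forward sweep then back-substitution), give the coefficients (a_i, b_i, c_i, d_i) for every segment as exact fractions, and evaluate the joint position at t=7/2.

Δ: Δ0=-1/2, Δ1=-1/3, Δ2=-3, Δ3=1, Δ4=-1
row 1: diag=10, rhs=1; c'=3/10, d'=1/10
row 2: denom=8−3·3/10=71/10; d'=(-16−3·1/10)/(71/10)=-163/71
row 3: denom=8−1·10/71=558/71; d'=(24−1·-163/71)/(558/71)=1867/558
row 4: denom=10−3·71/186=549/62; d'=(-12−3·1867/558)/(549/62)=-4099/1647
back: M4=-4099/1647
back: M3=1867/558−71/186·-4099/1647=21226/4941
back: M2=-163/71−10/71·21226/4941=-14333/4941
back: M1=1/10−3/10·-14333/4941=1598/1647
M: M0=0, M1=1598/1647, M2=-14333/4941, M3=21226/4941, M4=-4099/1647, M5=0
seg 0: a=2, c=M0/2=0, d=(M1−M0)/(6·2)=799/9882, b=Δ0−h0·(2M0+M1)/6=-8137/9882
seg 1: a=1, c=M1/2=799/1647, d=(M2−M1)/(6·3)=-19127/88938, b=Δ1−h1·(2M1+M2)/6=1451/9882
seg 2: a=0, c=M2/2=-14333/9882, d=(M3−M2)/(6·1)=439/366, b=Δ2−h2·(2M2+M3)/6=-13583/4941
seg 3: a=-3, c=M3/2=10613/4941, d=(M4−M3)/(6·3)=-33523/88938, b=Δ3−h3·(2M3+M4)/6=-20273/9882
seg 4: a=0, c=M4/2=-4099/3294, d=(M5−M4)/(6·2)=4099/19764, b=Δ4−h4·(2M4+M5)/6=3257/4941
t_q=7/2 → seg 1, τ=3/2; S=1+1451/9882·τ+799/1647·τ²+-19127/88938·τ³=13931/8784

  seg 0: a=2 b=-8137/9882 c=0 d=799/9882
  seg 1: a=1 b=1451/9882 c=799/1647 d=-19127/88938
  seg 2: a=0 b=-13583/4941 c=-14333/9882 d=439/366
  seg 3: a=-3 b=-20273/9882 c=10613/4941 d=-33523/88938
  seg 4: a=0 b=3257/4941 c=-4099/3294 d=4099/19764
S(7/2) = 13931/8784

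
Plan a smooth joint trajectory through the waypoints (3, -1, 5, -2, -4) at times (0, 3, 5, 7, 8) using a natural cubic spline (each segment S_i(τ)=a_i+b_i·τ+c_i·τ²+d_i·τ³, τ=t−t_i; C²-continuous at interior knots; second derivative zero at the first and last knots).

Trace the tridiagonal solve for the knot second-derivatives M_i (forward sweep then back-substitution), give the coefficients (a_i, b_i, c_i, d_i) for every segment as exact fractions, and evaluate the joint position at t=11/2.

  seg 0: a=3 b=-517/156 c=0 d=103/468
  seg 1: a=-1 b=205/78 c=103/52 d=-35/39
  seg 2: a=5 b=-17/78 c=-177/52 d=275/312
  seg 3: a=-2 b=-127/39 c=49/26 d=-49/78
S(11/2) = 3453/832

Δ: Δ0=-4/3, Δ1=3, Δ2=-7/2, Δ3=-2
row 1: diag=10, rhs=26; c'=1/5, d'=13/5
row 2: denom=8−2·1/5=38/5; d'=(-39−2·13/5)/(38/5)=-221/38
row 3: denom=6−2·5/19=104/19; d'=(9−2·-221/38)/(104/19)=49/13
back: M3=49/13
back: M2=-221/38−5/19·49/13=-177/26
back: M1=13/5−1/5·-177/26=103/26
M: M0=0, M1=103/26, M2=-177/26, M3=49/13, M4=0
seg 0: a=3, c=M0/2=0, d=(M1−M0)/(6·3)=103/468, b=Δ0−h0·(2M0+M1)/6=-517/156
seg 1: a=-1, c=M1/2=103/52, d=(M2−M1)/(6·2)=-35/39, b=Δ1−h1·(2M1+M2)/6=205/78
seg 2: a=5, c=M2/2=-177/52, d=(M3−M2)/(6·2)=275/312, b=Δ2−h2·(2M2+M3)/6=-17/78
seg 3: a=-2, c=M3/2=49/26, d=(M4−M3)/(6·1)=-49/78, b=Δ3−h3·(2M3+M4)/6=-127/39
t_q=11/2 → seg 2, τ=1/2; S=5+-17/78·τ+-177/52·τ²+275/312·τ³=3453/832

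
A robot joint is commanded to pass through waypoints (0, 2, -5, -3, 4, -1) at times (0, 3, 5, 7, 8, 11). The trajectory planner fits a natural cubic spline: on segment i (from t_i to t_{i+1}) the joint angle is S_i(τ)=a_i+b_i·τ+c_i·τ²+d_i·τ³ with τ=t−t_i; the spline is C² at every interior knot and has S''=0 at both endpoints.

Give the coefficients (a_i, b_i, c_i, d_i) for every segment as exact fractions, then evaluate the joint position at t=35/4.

Δ: Δ0=2/3, Δ1=-7/2, Δ2=1, Δ3=7, Δ4=-5/3
row 1: diag=10, rhs=-25; c'=1/5, d'=-5/2
row 2: denom=8−2·1/5=38/5; d'=(27−2·-5/2)/(38/5)=80/19
row 3: denom=6−2·5/19=104/19; d'=(36−2·80/19)/(104/19)=131/26
row 4: denom=8−1·19/104=813/104; d'=(-52−1·131/26)/(813/104)=-5932/813
back: M4=-5932/813
back: M3=131/26−19/104·-5932/813=5180/813
back: M2=80/19−5/19·5180/813=2060/813
back: M1=-5/2−1/5·2060/813=-4889/1626
M: M0=0, M1=-4889/1626, M2=2060/813, M3=5180/813, M4=-5932/813, M5=0
seg 0: a=0, c=M0/2=0, d=(M1−M0)/(6·3)=-4889/29268, b=Δ0−h0·(2M0+M1)/6=7057/3252
seg 1: a=2, c=M1/2=-4889/3252, d=(M2−M1)/(6·2)=1001/2168, b=Δ1−h1·(2M1+M2)/6=-3805/1626
seg 2: a=-5, c=M2/2=1030/813, d=(M3−M2)/(6·2)=260/813, b=Δ2−h2·(2M2+M3)/6=-2287/813
seg 3: a=-3, c=M3/2=2590/813, d=(M4−M3)/(6·1)=-1852/813, b=Δ3−h3·(2M3+M4)/6=1651/271
seg 4: a=4, c=M4/2=-2966/813, d=(M5−M4)/(6·3)=2966/7317, b=Δ4−h4·(2M4+M5)/6=4577/813
t_q=35/4 → seg 4, τ=3/4; S=4+4577/813·τ+-2966/813·τ²+2966/7317·τ³=54991/8672

  seg 0: a=0 b=7057/3252 c=0 d=-4889/29268
  seg 1: a=2 b=-3805/1626 c=-4889/3252 d=1001/2168
  seg 2: a=-5 b=-2287/813 c=1030/813 d=260/813
  seg 3: a=-3 b=1651/271 c=2590/813 d=-1852/813
  seg 4: a=4 b=4577/813 c=-2966/813 d=2966/7317
S(35/4) = 54991/8672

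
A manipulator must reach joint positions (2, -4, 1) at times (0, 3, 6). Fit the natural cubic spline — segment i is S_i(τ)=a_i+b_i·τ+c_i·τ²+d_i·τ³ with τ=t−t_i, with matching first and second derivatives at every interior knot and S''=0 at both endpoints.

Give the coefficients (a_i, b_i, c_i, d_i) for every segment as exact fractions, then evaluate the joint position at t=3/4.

  seg 0: a=2 b=-35/12 c=0 d=11/108
  seg 1: a=-4 b=-1/6 c=11/12 d=-11/108
S(3/4) = -37/256

Δ: Δ0=-2, Δ1=5/3
row 1: diag=12, rhs=22; c'=1/4, d'=11/6
back: M1=11/6
M: M0=0, M1=11/6, M2=0
seg 0: a=2, c=M0/2=0, d=(M1−M0)/(6·3)=11/108, b=Δ0−h0·(2M0+M1)/6=-35/12
seg 1: a=-4, c=M1/2=11/12, d=(M2−M1)/(6·3)=-11/108, b=Δ1−h1·(2M1+M2)/6=-1/6
t_q=3/4 → seg 0, τ=3/4; S=2+-35/12·τ+0·τ²+11/108·τ³=-37/256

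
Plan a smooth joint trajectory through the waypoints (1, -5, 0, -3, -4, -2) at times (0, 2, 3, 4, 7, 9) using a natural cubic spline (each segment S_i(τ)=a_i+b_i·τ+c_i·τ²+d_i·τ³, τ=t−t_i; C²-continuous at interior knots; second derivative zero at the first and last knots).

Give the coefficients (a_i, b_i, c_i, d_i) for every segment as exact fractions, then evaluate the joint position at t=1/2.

  seg 0: a=1 b=-30853/4719 c=0 d=4174/4719
  seg 1: a=-5 b=19235/4719 c=8348/1573 d=-20684/4719
  seg 2: a=0 b=661/429 c=-12336/1573 d=15580/4719
  seg 3: a=-3 b=-20005/4719 c=3244/1573 d=-92/363
  seg 4: a=-4 b=6095/4719 c=-344/1573 d=172/4719
S(1/2) = -13581/6292

Δ: Δ0=-3, Δ1=5, Δ2=-3, Δ3=-1/3, Δ4=1
row 1: diag=6, rhs=48; c'=1/6, d'=8
row 2: denom=4−1·1/6=23/6; d'=(-48−1·8)/(23/6)=-336/23
row 3: denom=8−1·6/23=178/23; d'=(16−1·-336/23)/(178/23)=352/89
row 4: denom=10−3·69/178=1573/178; d'=(8−3·352/89)/(1573/178)=-688/1573
back: M4=-688/1573
back: M3=352/89−69/178·-688/1573=6488/1573
back: M2=-336/23−6/23·6488/1573=-24672/1573
back: M1=8−1/6·-24672/1573=16696/1573
M: M0=0, M1=16696/1573, M2=-24672/1573, M3=6488/1573, M4=-688/1573, M5=0
seg 0: a=1, c=M0/2=0, d=(M1−M0)/(6·2)=4174/4719, b=Δ0−h0·(2M0+M1)/6=-30853/4719
seg 1: a=-5, c=M1/2=8348/1573, d=(M2−M1)/(6·1)=-20684/4719, b=Δ1−h1·(2M1+M2)/6=19235/4719
seg 2: a=0, c=M2/2=-12336/1573, d=(M3−M2)/(6·1)=15580/4719, b=Δ2−h2·(2M2+M3)/6=661/429
seg 3: a=-3, c=M3/2=3244/1573, d=(M4−M3)/(6·3)=-92/363, b=Δ3−h3·(2M3+M4)/6=-20005/4719
seg 4: a=-4, c=M4/2=-344/1573, d=(M5−M4)/(6·2)=172/4719, b=Δ4−h4·(2M4+M5)/6=6095/4719
t_q=1/2 → seg 0, τ=1/2; S=1+-30853/4719·τ+0·τ²+4174/4719·τ³=-13581/6292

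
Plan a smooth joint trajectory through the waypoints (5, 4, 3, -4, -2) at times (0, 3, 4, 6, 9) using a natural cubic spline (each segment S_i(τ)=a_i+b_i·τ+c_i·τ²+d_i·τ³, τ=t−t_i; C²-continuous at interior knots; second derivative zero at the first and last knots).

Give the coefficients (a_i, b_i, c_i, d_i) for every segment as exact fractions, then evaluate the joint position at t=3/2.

Δ: Δ0=-1/3, Δ1=-1, Δ2=-7/2, Δ3=2/3
row 1: diag=8, rhs=-4; c'=1/8, d'=-1/2
row 2: denom=6−1·1/8=47/8; d'=(-15−1·-1/2)/(47/8)=-116/47
row 3: denom=10−2·16/47=438/47; d'=(25−2·-116/47)/(438/47)=469/146
back: M3=469/146
back: M2=-116/47−16/47·469/146=-260/73
back: M1=-1/2−1/8·-260/73=-4/73
M: M0=0, M1=-4/73, M2=-260/73, M3=469/146, M4=0
seg 0: a=5, c=M0/2=0, d=(M1−M0)/(6·3)=-2/657, b=Δ0−h0·(2M0+M1)/6=-67/219
seg 1: a=4, c=M1/2=-2/73, d=(M2−M1)/(6·1)=-128/219, b=Δ1−h1·(2M1+M2)/6=-85/219
seg 2: a=3, c=M2/2=-130/73, d=(M3−M2)/(6·2)=989/1752, b=Δ2−h2·(2M2+M3)/6=-481/219
seg 3: a=-4, c=M3/2=469/292, d=(M4−M3)/(6·3)=-469/2628, b=Δ3−h3·(2M3+M4)/6=-1115/438
t_q=3/2 → seg 0, τ=3/2; S=5+-67/219·τ+0·τ²+-2/657·τ³=1323/292

  seg 0: a=5 b=-67/219 c=0 d=-2/657
  seg 1: a=4 b=-85/219 c=-2/73 d=-128/219
  seg 2: a=3 b=-481/219 c=-130/73 d=989/1752
  seg 3: a=-4 b=-1115/438 c=469/292 d=-469/2628
S(3/2) = 1323/292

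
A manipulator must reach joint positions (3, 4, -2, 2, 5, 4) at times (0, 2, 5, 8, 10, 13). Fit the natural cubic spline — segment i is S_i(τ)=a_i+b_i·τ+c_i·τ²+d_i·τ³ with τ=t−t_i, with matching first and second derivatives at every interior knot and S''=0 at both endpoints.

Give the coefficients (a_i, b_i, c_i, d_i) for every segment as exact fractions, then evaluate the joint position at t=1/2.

Δ: Δ0=1/2, Δ1=-2, Δ2=4/3, Δ3=3/2, Δ4=-1/3
row 1: diag=10, rhs=-15; c'=3/10, d'=-3/2
row 2: denom=12−3·3/10=111/10; d'=(20−3·-3/2)/(111/10)=245/111
row 3: denom=10−3·10/37=340/37; d'=(1−3·245/111)/(340/37)=-52/85
row 4: denom=10−2·37/170=813/85; d'=(-11−2·-52/85)/(813/85)=-277/271
back: M4=-277/271
back: M3=-52/85−37/170·-277/271=-211/542
back: M2=245/111−10/37·-211/542=1880/813
back: M1=-3/2−3/10·1880/813=-1189/542
M: M0=0, M1=-1189/542, M2=1880/813, M3=-211/542, M4=-277/271, M5=0
seg 0: a=3, c=M0/2=0, d=(M1−M0)/(6·2)=-1189/6504, b=Δ0−h0·(2M0+M1)/6=1001/813
seg 1: a=4, c=M1/2=-1189/1084, d=(M2−M1)/(6·3)=7327/29268, b=Δ1−h1·(2M1+M2)/6=-1565/1626
seg 2: a=-2, c=M2/2=940/813, d=(M3−M2)/(6·3)=-4393/29268, b=Δ2−h2·(2M2+M3)/6=-2551/3252
seg 3: a=2, c=M3/2=-211/1084, d=(M4−M3)/(6·2)=-343/6504, b=Δ3−h3·(2M3+M4)/6=3415/1626
seg 4: a=5, c=M4/2=-277/542, d=(M5−M4)/(6·3)=277/4878, b=Δ4−h4·(2M4+M5)/6=560/813
t_q=1/2 → seg 0, τ=1/2; S=3+1001/813·τ+0·τ²+-1189/6504·τ³=62313/17344

  seg 0: a=3 b=1001/813 c=0 d=-1189/6504
  seg 1: a=4 b=-1565/1626 c=-1189/1084 d=7327/29268
  seg 2: a=-2 b=-2551/3252 c=940/813 d=-4393/29268
  seg 3: a=2 b=3415/1626 c=-211/1084 d=-343/6504
  seg 4: a=5 b=560/813 c=-277/542 d=277/4878
S(1/2) = 62313/17344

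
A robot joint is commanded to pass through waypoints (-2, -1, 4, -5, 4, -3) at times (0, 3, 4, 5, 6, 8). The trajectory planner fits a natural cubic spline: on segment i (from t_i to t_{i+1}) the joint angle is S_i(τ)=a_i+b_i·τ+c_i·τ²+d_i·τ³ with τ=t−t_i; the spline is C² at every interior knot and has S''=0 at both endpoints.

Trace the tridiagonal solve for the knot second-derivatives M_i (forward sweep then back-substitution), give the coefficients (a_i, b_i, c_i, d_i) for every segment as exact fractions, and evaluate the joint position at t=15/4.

  seg 0: a=-2 b=-13859/3990 c=0 d=5063/11970
  seg 1: a=-1 b=15854/1995 c=5063/1330 d=-26947/3990
  seg 2: a=4 b=-3751/798 c=-10942/665 d=48497/3990
  seg 3: a=-5 b=-2284/1995 c=26613/1330 d=-5623/570
  seg 4: a=4 b=37027/3990 c=-6374/665 d=3187/1995
S(15/4) = 361953/85120

Δ: Δ0=1/3, Δ1=5, Δ2=-9, Δ3=9, Δ4=-7/2
row 1: diag=8, rhs=28; c'=1/8, d'=7/2
row 2: denom=4−1·1/8=31/8; d'=(-84−1·7/2)/(31/8)=-700/31
row 3: denom=4−1·8/31=116/31; d'=(108−1·-700/31)/(116/31)=1012/29
row 4: denom=6−1·31/116=665/116; d'=(-75−1·1012/29)/(665/116)=-12748/665
back: M4=-12748/665
back: M3=1012/29−31/116·-12748/665=26613/665
back: M2=-700/31−8/31·26613/665=-21884/665
back: M1=7/2−1/8·-21884/665=5063/665
M: M0=0, M1=5063/665, M2=-21884/665, M3=26613/665, M4=-12748/665, M5=0
seg 0: a=-2, c=M0/2=0, d=(M1−M0)/(6·3)=5063/11970, b=Δ0−h0·(2M0+M1)/6=-13859/3990
seg 1: a=-1, c=M1/2=5063/1330, d=(M2−M1)/(6·1)=-26947/3990, b=Δ1−h1·(2M1+M2)/6=15854/1995
seg 2: a=4, c=M2/2=-10942/665, d=(M3−M2)/(6·1)=48497/3990, b=Δ2−h2·(2M2+M3)/6=-3751/798
seg 3: a=-5, c=M3/2=26613/1330, d=(M4−M3)/(6·1)=-5623/570, b=Δ3−h3·(2M3+M4)/6=-2284/1995
seg 4: a=4, c=M4/2=-6374/665, d=(M5−M4)/(6·2)=3187/1995, b=Δ4−h4·(2M4+M5)/6=37027/3990
t_q=15/4 → seg 1, τ=3/4; S=-1+15854/1995·τ+5063/1330·τ²+-26947/3990·τ³=361953/85120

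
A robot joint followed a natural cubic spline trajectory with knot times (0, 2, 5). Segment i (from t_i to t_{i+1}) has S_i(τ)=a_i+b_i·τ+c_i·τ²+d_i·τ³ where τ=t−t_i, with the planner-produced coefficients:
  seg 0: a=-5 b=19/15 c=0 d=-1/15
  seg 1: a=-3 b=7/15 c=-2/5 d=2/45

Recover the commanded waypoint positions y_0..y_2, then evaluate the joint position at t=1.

y_0 = S_0(0) = a_0 = -5
y_1 = S_1(0) = a_1 = -3
y_2 = S_1(3) = -4
t_q=1 is in segment 0 (τ=1); S_0(τ)=-19/5

y_0=-5 y_1=-3 y_2=-4
S(1) = -19/5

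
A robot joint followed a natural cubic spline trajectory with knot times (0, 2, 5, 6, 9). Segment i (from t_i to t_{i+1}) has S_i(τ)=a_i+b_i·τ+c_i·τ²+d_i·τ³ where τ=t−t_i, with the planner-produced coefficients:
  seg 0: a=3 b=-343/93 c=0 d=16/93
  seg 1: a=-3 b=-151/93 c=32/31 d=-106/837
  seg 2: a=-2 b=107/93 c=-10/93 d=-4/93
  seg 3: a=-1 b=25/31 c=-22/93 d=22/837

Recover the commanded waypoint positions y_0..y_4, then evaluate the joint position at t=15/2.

y_0=3 y_1=-3 y_2=-2 y_3=-1 y_4=0
S(15/2) = -29/124

y_0 = S_0(0) = a_0 = 3
y_1 = S_1(0) = a_1 = -3
y_2 = S_2(0) = a_2 = -2
y_3 = S_3(0) = a_3 = -1
y_4 = S_3(3) = 0
t_q=15/2 is in segment 3 (τ=3/2); S_3(τ)=-29/124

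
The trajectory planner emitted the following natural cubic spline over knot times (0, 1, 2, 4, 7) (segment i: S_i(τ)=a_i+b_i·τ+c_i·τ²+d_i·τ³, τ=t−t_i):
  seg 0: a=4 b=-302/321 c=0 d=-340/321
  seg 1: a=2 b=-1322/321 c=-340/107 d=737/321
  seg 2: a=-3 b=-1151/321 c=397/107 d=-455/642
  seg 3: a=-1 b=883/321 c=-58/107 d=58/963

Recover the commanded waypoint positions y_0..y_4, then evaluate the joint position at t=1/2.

y_0=4 y_1=2 y_2=-3 y_3=-1 y_4=4
S(1/2) = 727/214

y_0 = S_0(0) = a_0 = 4
y_1 = S_1(0) = a_1 = 2
y_2 = S_2(0) = a_2 = -3
y_3 = S_3(0) = a_3 = -1
y_4 = S_3(3) = 4
t_q=1/2 is in segment 0 (τ=1/2); S_0(τ)=727/214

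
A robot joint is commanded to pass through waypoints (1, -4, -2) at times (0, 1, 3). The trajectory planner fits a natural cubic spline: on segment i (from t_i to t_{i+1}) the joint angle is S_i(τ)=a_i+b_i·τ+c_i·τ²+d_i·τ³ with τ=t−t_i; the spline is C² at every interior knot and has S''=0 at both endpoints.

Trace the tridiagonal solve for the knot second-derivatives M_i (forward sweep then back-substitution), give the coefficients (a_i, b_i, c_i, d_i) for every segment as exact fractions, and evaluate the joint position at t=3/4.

Δ: Δ0=-5, Δ1=1
row 1: diag=6, rhs=36; c'=1/3, d'=6
back: M1=6
M: M0=0, M1=6, M2=0
seg 0: a=1, c=M0/2=0, d=(M1−M0)/(6·1)=1, b=Δ0−h0·(2M0+M1)/6=-6
seg 1: a=-4, c=M1/2=3, d=(M2−M1)/(6·2)=-1/2, b=Δ1−h1·(2M1+M2)/6=-3
t_q=3/4 → seg 0, τ=3/4; S=1+-6·τ+0·τ²+1·τ³=-197/64

  seg 0: a=1 b=-6 c=0 d=1
  seg 1: a=-4 b=-3 c=3 d=-1/2
S(3/4) = -197/64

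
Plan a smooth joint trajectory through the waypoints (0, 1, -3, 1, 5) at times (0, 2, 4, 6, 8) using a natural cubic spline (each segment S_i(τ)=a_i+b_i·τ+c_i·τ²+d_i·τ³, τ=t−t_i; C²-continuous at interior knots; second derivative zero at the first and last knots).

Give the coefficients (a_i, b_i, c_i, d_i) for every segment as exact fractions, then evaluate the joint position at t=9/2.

  seg 0: a=0 b=163/112 c=0 d=-107/448
  seg 1: a=1 b=-79/56 c=-321/224 d=255/448
  seg 2: a=-3 b=-5/16 c=111/56 d=-185/448
  seg 3: a=1 b=149/56 c=-111/224 d=37/448
S(9/2) = -9721/3584

Δ: Δ0=1/2, Δ1=-2, Δ2=2, Δ3=2
row 1: diag=8, rhs=-15; c'=1/4, d'=-15/8
row 2: denom=8−2·1/4=15/2; d'=(24−2·-15/8)/(15/2)=37/10
row 3: denom=8−2·4/15=112/15; d'=(0−2·37/10)/(112/15)=-111/112
back: M3=-111/112
back: M2=37/10−4/15·-111/112=111/28
back: M1=-15/8−1/4·111/28=-321/112
M: M0=0, M1=-321/112, M2=111/28, M3=-111/112, M4=0
seg 0: a=0, c=M0/2=0, d=(M1−M0)/(6·2)=-107/448, b=Δ0−h0·(2M0+M1)/6=163/112
seg 1: a=1, c=M1/2=-321/224, d=(M2−M1)/(6·2)=255/448, b=Δ1−h1·(2M1+M2)/6=-79/56
seg 2: a=-3, c=M2/2=111/56, d=(M3−M2)/(6·2)=-185/448, b=Δ2−h2·(2M2+M3)/6=-5/16
seg 3: a=1, c=M3/2=-111/224, d=(M4−M3)/(6·2)=37/448, b=Δ3−h3·(2M3+M4)/6=149/56
t_q=9/2 → seg 2, τ=1/2; S=-3+-5/16·τ+111/56·τ²+-185/448·τ³=-9721/3584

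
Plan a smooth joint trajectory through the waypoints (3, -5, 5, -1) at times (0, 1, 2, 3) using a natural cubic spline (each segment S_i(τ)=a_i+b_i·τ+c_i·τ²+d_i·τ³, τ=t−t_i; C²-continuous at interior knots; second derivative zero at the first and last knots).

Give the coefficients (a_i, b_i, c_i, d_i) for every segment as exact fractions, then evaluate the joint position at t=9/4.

Δ: Δ0=-8, Δ1=10, Δ2=-6
row 1: diag=4, rhs=108; c'=1/4, d'=27
row 2: denom=4−1·1/4=15/4; d'=(-96−1·27)/(15/4)=-164/5
back: M2=-164/5
back: M1=27−1/4·-164/5=176/5
M: M0=0, M1=176/5, M2=-164/5, M3=0
seg 0: a=3, c=M0/2=0, d=(M1−M0)/(6·1)=88/15, b=Δ0−h0·(2M0+M1)/6=-208/15
seg 1: a=-5, c=M1/2=88/5, d=(M2−M1)/(6·1)=-34/3, b=Δ1−h1·(2M1+M2)/6=56/15
seg 2: a=5, c=M2/2=-82/5, d=(M3−M2)/(6·1)=82/15, b=Δ2−h2·(2M2+M3)/6=74/15
t_q=9/4 → seg 2, τ=1/4; S=5+74/15·τ+-82/5·τ²+82/15·τ³=847/160

  seg 0: a=3 b=-208/15 c=0 d=88/15
  seg 1: a=-5 b=56/15 c=88/5 d=-34/3
  seg 2: a=5 b=74/15 c=-82/5 d=82/15
S(9/4) = 847/160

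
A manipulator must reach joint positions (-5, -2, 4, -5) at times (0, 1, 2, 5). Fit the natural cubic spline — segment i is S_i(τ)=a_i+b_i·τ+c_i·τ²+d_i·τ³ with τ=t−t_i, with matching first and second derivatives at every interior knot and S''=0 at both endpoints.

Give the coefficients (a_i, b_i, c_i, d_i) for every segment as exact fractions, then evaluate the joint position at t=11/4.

Δ: Δ0=3, Δ1=6, Δ2=-3
row 1: diag=4, rhs=18; c'=1/4, d'=9/2
row 2: denom=8−1·1/4=31/4; d'=(-54−1·9/2)/(31/4)=-234/31
back: M2=-234/31
back: M1=9/2−1/4·-234/31=198/31
M: M0=0, M1=198/31, M2=-234/31, M3=0
seg 0: a=-5, c=M0/2=0, d=(M1−M0)/(6·1)=33/31, b=Δ0−h0·(2M0+M1)/6=60/31
seg 1: a=-2, c=M1/2=99/31, d=(M2−M1)/(6·1)=-72/31, b=Δ1−h1·(2M1+M2)/6=159/31
seg 2: a=4, c=M2/2=-117/31, d=(M3−M2)/(6·3)=13/31, b=Δ2−h2·(2M2+M3)/6=141/31
t_q=11/4 → seg 2, τ=3/4; S=4+141/31·τ+-117/31·τ²+13/31·τ³=10843/1984

  seg 0: a=-5 b=60/31 c=0 d=33/31
  seg 1: a=-2 b=159/31 c=99/31 d=-72/31
  seg 2: a=4 b=141/31 c=-117/31 d=13/31
S(11/4) = 10843/1984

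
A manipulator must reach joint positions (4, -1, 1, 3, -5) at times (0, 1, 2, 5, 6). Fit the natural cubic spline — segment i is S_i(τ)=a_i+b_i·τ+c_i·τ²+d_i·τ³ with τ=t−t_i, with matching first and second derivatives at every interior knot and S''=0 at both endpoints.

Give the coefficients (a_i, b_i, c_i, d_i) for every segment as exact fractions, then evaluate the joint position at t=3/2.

  seg 0: a=4 b=-4289/636 c=0 d=1109/636
  seg 1: a=-1 b=-481/318 c=1109/212 d=-1093/636
  seg 2: a=1 b=2413/636 c=4/53 d=-79/212
  seg 3: a=3 b=-1849/318 c=-695/212 d=695/636
S(3/2) = -1125/1696

Δ: Δ0=-5, Δ1=2, Δ2=2/3, Δ3=-8
row 1: diag=4, rhs=42; c'=1/4, d'=21/2
row 2: denom=8−1·1/4=31/4; d'=(-8−1·21/2)/(31/4)=-74/31
row 3: denom=8−3·12/31=212/31; d'=(-52−3·-74/31)/(212/31)=-695/106
back: M3=-695/106
back: M2=-74/31−12/31·-695/106=8/53
back: M1=21/2−1/4·8/53=1109/106
M: M0=0, M1=1109/106, M2=8/53, M3=-695/106, M4=0
seg 0: a=4, c=M0/2=0, d=(M1−M0)/(6·1)=1109/636, b=Δ0−h0·(2M0+M1)/6=-4289/636
seg 1: a=-1, c=M1/2=1109/212, d=(M2−M1)/(6·1)=-1093/636, b=Δ1−h1·(2M1+M2)/6=-481/318
seg 2: a=1, c=M2/2=4/53, d=(M3−M2)/(6·3)=-79/212, b=Δ2−h2·(2M2+M3)/6=2413/636
seg 3: a=3, c=M3/2=-695/212, d=(M4−M3)/(6·1)=695/636, b=Δ3−h3·(2M3+M4)/6=-1849/318
t_q=3/2 → seg 1, τ=1/2; S=-1+-481/318·τ+1109/212·τ²+-1093/636·τ³=-1125/1696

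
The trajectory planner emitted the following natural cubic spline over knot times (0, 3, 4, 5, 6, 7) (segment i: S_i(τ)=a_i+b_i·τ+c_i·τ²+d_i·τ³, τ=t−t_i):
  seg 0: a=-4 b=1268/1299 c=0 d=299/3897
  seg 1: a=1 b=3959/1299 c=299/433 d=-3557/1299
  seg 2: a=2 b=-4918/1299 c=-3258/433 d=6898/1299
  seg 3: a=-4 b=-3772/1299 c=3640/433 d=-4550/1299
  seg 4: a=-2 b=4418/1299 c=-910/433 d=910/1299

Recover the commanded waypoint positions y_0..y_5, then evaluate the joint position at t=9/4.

y_0=-4 y_1=1 y_2=2 y_3=-4 y_4=-2 y_5=0
S(9/4) = -25765/27712

y_0 = S_0(0) = a_0 = -4
y_1 = S_1(0) = a_1 = 1
y_2 = S_2(0) = a_2 = 2
y_3 = S_3(0) = a_3 = -4
y_4 = S_4(0) = a_4 = -2
y_5 = S_4(1) = 0
t_q=9/4 is in segment 0 (τ=9/4); S_0(τ)=-25765/27712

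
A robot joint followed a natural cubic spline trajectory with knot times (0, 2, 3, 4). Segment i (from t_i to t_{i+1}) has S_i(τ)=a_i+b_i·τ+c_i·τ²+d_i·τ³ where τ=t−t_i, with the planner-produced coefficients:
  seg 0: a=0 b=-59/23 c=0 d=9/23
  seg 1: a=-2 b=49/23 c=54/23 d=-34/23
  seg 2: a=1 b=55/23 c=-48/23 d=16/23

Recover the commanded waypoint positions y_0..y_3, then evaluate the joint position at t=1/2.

y_0 = S_0(0) = a_0 = 0
y_1 = S_1(0) = a_1 = -2
y_2 = S_2(0) = a_2 = 1
y_3 = S_2(1) = 2
t_q=1/2 is in segment 0 (τ=1/2); S_0(τ)=-227/184

y_0=0 y_1=-2 y_2=1 y_3=2
S(1/2) = -227/184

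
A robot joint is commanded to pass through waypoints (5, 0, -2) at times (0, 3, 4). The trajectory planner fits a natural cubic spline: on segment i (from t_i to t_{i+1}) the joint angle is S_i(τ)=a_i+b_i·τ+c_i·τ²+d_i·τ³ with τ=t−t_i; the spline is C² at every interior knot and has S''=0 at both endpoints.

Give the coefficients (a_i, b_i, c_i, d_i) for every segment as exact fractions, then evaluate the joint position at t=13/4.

  seg 0: a=5 b=-37/24 c=0 d=-1/72
  seg 1: a=0 b=-23/12 c=-1/8 d=1/24
S(13/4) = -249/512

Δ: Δ0=-5/3, Δ1=-2
row 1: diag=8, rhs=-2; c'=1/8, d'=-1/4
back: M1=-1/4
M: M0=0, M1=-1/4, M2=0
seg 0: a=5, c=M0/2=0, d=(M1−M0)/(6·3)=-1/72, b=Δ0−h0·(2M0+M1)/6=-37/24
seg 1: a=0, c=M1/2=-1/8, d=(M2−M1)/(6·1)=1/24, b=Δ1−h1·(2M1+M2)/6=-23/12
t_q=13/4 → seg 1, τ=1/4; S=0+-23/12·τ+-1/8·τ²+1/24·τ³=-249/512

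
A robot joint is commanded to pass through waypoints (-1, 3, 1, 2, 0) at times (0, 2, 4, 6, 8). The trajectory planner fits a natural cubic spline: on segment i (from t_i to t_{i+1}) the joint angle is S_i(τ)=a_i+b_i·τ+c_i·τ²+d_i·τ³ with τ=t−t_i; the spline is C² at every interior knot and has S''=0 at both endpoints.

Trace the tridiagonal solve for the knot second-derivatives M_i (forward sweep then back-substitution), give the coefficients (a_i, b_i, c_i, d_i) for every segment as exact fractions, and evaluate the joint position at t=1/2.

  seg 0: a=-1 b=47/16 c=0 d=-15/64
  seg 1: a=3 b=1/8 c=-45/32 d=27/64
  seg 2: a=1 b=-7/16 c=9/8 d=-21/64
  seg 3: a=2 b=1/8 c=-27/32 d=9/64
S(1/2) = 225/512

Δ: Δ0=2, Δ1=-1, Δ2=1/2, Δ3=-1
row 1: diag=8, rhs=-18; c'=1/4, d'=-9/4
row 2: denom=8−2·1/4=15/2; d'=(9−2·-9/4)/(15/2)=9/5
row 3: denom=8−2·4/15=112/15; d'=(-9−2·9/5)/(112/15)=-27/16
back: M3=-27/16
back: M2=9/5−4/15·-27/16=9/4
back: M1=-9/4−1/4·9/4=-45/16
M: M0=0, M1=-45/16, M2=9/4, M3=-27/16, M4=0
seg 0: a=-1, c=M0/2=0, d=(M1−M0)/(6·2)=-15/64, b=Δ0−h0·(2M0+M1)/6=47/16
seg 1: a=3, c=M1/2=-45/32, d=(M2−M1)/(6·2)=27/64, b=Δ1−h1·(2M1+M2)/6=1/8
seg 2: a=1, c=M2/2=9/8, d=(M3−M2)/(6·2)=-21/64, b=Δ2−h2·(2M2+M3)/6=-7/16
seg 3: a=2, c=M3/2=-27/32, d=(M4−M3)/(6·2)=9/64, b=Δ3−h3·(2M3+M4)/6=1/8
t_q=1/2 → seg 0, τ=1/2; S=-1+47/16·τ+0·τ²+-15/64·τ³=225/512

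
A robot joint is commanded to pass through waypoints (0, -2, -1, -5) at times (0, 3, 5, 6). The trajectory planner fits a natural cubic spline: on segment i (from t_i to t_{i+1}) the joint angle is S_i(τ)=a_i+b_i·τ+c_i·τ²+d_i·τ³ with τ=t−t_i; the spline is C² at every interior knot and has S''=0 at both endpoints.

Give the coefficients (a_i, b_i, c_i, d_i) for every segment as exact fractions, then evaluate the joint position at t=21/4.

  seg 0: a=0 b=-32/21 c=0 d=2/21
  seg 1: a=-2 b=22/21 c=6/7 d=-95/168
  seg 2: a=-1 b=-97/42 c=-71/28 d=71/84
S(21/4) = -441/256

Δ: Δ0=-2/3, Δ1=1/2, Δ2=-4
row 1: diag=10, rhs=7; c'=1/5, d'=7/10
row 2: denom=6−2·1/5=28/5; d'=(-27−2·7/10)/(28/5)=-71/14
back: M2=-71/14
back: M1=7/10−1/5·-71/14=12/7
M: M0=0, M1=12/7, M2=-71/14, M3=0
seg 0: a=0, c=M0/2=0, d=(M1−M0)/(6·3)=2/21, b=Δ0−h0·(2M0+M1)/6=-32/21
seg 1: a=-2, c=M1/2=6/7, d=(M2−M1)/(6·2)=-95/168, b=Δ1−h1·(2M1+M2)/6=22/21
seg 2: a=-1, c=M2/2=-71/28, d=(M3−M2)/(6·1)=71/84, b=Δ2−h2·(2M2+M3)/6=-97/42
t_q=21/4 → seg 2, τ=1/4; S=-1+-97/42·τ+-71/28·τ²+71/84·τ³=-441/256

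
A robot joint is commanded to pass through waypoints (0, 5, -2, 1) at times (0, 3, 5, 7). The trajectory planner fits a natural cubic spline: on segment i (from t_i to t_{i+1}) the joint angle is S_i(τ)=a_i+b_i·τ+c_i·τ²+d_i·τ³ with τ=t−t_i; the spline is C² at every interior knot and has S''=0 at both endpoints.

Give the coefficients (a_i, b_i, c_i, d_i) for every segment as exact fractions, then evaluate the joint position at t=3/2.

Δ: Δ0=5/3, Δ1=-7/2, Δ2=3/2
row 1: diag=10, rhs=-31; c'=1/5, d'=-31/10
row 2: denom=8−2·1/5=38/5; d'=(30−2·-31/10)/(38/5)=181/38
back: M2=181/38
back: M1=-31/10−1/5·181/38=-77/19
M: M0=0, M1=-77/19, M2=181/38, M3=0
seg 0: a=0, c=M0/2=0, d=(M1−M0)/(6·3)=-77/342, b=Δ0−h0·(2M0+M1)/6=421/114
seg 1: a=5, c=M1/2=-77/38, d=(M2−M1)/(6·2)=335/456, b=Δ1−h1·(2M1+M2)/6=-136/57
seg 2: a=-2, c=M2/2=181/76, d=(M3−M2)/(6·2)=-181/456, b=Δ2−h2·(2M2+M3)/6=-191/114
t_q=3/2 → seg 0, τ=3/2; S=0+421/114·τ+0·τ²+-77/342·τ³=1453/304

  seg 0: a=0 b=421/114 c=0 d=-77/342
  seg 1: a=5 b=-136/57 c=-77/38 d=335/456
  seg 2: a=-2 b=-191/114 c=181/76 d=-181/456
S(3/2) = 1453/304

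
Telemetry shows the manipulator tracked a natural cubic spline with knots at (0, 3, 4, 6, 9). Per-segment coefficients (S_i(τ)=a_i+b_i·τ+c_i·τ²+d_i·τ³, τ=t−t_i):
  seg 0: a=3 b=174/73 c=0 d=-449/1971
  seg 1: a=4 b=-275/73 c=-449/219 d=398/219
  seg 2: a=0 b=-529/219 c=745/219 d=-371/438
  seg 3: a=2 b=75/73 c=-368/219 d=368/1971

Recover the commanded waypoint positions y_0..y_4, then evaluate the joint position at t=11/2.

y_0=3 y_1=4 y_2=0 y_3=2 y_4=-5
S(11/2) = 1369/1168

y_0 = S_0(0) = a_0 = 3
y_1 = S_1(0) = a_1 = 4
y_2 = S_2(0) = a_2 = 0
y_3 = S_3(0) = a_3 = 2
y_4 = S_3(3) = -5
t_q=11/2 is in segment 2 (τ=3/2); S_2(τ)=1369/1168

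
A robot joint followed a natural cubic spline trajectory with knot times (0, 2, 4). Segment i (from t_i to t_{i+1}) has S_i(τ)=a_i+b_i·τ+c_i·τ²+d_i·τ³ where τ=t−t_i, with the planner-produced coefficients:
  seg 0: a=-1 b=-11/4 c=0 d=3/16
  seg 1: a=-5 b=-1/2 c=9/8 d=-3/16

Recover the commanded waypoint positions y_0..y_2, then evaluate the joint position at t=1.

y_0=-1 y_1=-5 y_2=-3
S(1) = -57/16

y_0 = S_0(0) = a_0 = -1
y_1 = S_1(0) = a_1 = -5
y_2 = S_1(2) = -3
t_q=1 is in segment 0 (τ=1); S_0(τ)=-57/16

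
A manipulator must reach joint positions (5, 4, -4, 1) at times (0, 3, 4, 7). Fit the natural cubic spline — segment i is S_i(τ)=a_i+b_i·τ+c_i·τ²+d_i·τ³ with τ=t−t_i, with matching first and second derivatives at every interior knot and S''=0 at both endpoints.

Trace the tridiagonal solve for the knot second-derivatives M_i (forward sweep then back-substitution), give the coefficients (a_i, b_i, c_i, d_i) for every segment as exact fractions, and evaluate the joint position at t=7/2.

Δ: Δ0=-1/3, Δ1=-8, Δ2=5/3
row 1: diag=8, rhs=-46; c'=1/8, d'=-23/4
row 2: denom=8−1·1/8=63/8; d'=(58−1·-23/4)/(63/8)=170/21
back: M2=170/21
back: M1=-23/4−1/8·170/21=-142/21
M: M0=0, M1=-142/21, M2=170/21, M3=0
seg 0: a=5, c=M0/2=0, d=(M1−M0)/(6·3)=-71/189, b=Δ0−h0·(2M0+M1)/6=64/21
seg 1: a=4, c=M1/2=-71/21, d=(M2−M1)/(6·1)=52/21, b=Δ1−h1·(2M1+M2)/6=-149/21
seg 2: a=-4, c=M2/2=85/21, d=(M3−M2)/(6·3)=-85/189, b=Δ2−h2·(2M2+M3)/6=-45/7
t_q=7/2 → seg 1, τ=1/2; S=4+-149/21·τ+-71/21·τ²+52/21·τ³=-1/12

  seg 0: a=5 b=64/21 c=0 d=-71/189
  seg 1: a=4 b=-149/21 c=-71/21 d=52/21
  seg 2: a=-4 b=-45/7 c=85/21 d=-85/189
S(7/2) = -1/12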